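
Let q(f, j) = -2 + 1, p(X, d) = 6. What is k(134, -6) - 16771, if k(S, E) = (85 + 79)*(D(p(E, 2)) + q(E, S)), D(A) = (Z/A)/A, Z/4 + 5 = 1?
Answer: -153071/9 ≈ -17008.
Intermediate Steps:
Z = -16 (Z = -20 + 4*1 = -20 + 4 = -16)
q(f, j) = -1
D(A) = -16/A**2 (D(A) = (-16/A)/A = -16/A**2)
k(S, E) = -2132/9 (k(S, E) = (85 + 79)*(-16/6**2 - 1) = 164*(-16*1/36 - 1) = 164*(-4/9 - 1) = 164*(-13/9) = -2132/9)
k(134, -6) - 16771 = -2132/9 - 16771 = -153071/9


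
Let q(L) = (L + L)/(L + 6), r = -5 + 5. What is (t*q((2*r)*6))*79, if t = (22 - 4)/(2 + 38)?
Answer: 0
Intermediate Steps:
t = 9/20 (t = 18/40 = 18*(1/40) = 9/20 ≈ 0.45000)
r = 0
q(L) = 2*L/(6 + L) (q(L) = (2*L)/(6 + L) = 2*L/(6 + L))
(t*q((2*r)*6))*79 = (9*(2*((2*0)*6)/(6 + (2*0)*6))/20)*79 = (9*(2*(0*6)/(6 + 0*6))/20)*79 = (9*(2*0/(6 + 0))/20)*79 = (9*(2*0/6)/20)*79 = (9*(2*0*(1/6))/20)*79 = ((9/20)*0)*79 = 0*79 = 0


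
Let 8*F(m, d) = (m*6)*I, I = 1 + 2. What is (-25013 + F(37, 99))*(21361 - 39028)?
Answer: 1761735573/4 ≈ 4.4043e+8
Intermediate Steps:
I = 3
F(m, d) = 9*m/4 (F(m, d) = ((m*6)*3)/8 = ((6*m)*3)/8 = (18*m)/8 = 9*m/4)
(-25013 + F(37, 99))*(21361 - 39028) = (-25013 + (9/4)*37)*(21361 - 39028) = (-25013 + 333/4)*(-17667) = -99719/4*(-17667) = 1761735573/4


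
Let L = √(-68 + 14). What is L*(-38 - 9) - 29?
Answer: -29 - 141*I*√6 ≈ -29.0 - 345.38*I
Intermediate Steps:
L = 3*I*√6 (L = √(-54) = 3*I*√6 ≈ 7.3485*I)
L*(-38 - 9) - 29 = (3*I*√6)*(-38 - 9) - 29 = (3*I*√6)*(-47) - 29 = -141*I*√6 - 29 = -29 - 141*I*√6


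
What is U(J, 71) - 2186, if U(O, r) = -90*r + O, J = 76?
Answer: -8500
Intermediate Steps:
U(O, r) = O - 90*r
U(J, 71) - 2186 = (76 - 90*71) - 2186 = (76 - 6390) - 2186 = -6314 - 2186 = -8500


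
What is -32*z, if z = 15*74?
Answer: -35520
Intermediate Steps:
z = 1110
-32*z = -32*1110 = -35520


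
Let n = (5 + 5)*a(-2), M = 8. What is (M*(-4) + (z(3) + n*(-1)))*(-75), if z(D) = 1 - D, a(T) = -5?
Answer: -1200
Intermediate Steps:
n = -50 (n = (5 + 5)*(-5) = 10*(-5) = -50)
(M*(-4) + (z(3) + n*(-1)))*(-75) = (8*(-4) + ((1 - 1*3) - 50*(-1)))*(-75) = (-32 + ((1 - 3) + 50))*(-75) = (-32 + (-2 + 50))*(-75) = (-32 + 48)*(-75) = 16*(-75) = -1200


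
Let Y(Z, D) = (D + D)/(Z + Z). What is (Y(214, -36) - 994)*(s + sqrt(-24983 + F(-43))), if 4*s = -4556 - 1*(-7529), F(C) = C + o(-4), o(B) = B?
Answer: -79063962/107 - 106376*I*sqrt(25030)/107 ≈ -7.3892e+5 - 1.5729e+5*I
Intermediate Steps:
Y(Z, D) = D/Z (Y(Z, D) = (2*D)/((2*Z)) = (2*D)*(1/(2*Z)) = D/Z)
F(C) = -4 + C (F(C) = C - 4 = -4 + C)
s = 2973/4 (s = (-4556 - 1*(-7529))/4 = (-4556 + 7529)/4 = (1/4)*2973 = 2973/4 ≈ 743.25)
(Y(214, -36) - 994)*(s + sqrt(-24983 + F(-43))) = (-36/214 - 994)*(2973/4 + sqrt(-24983 + (-4 - 43))) = (-36*1/214 - 994)*(2973/4 + sqrt(-24983 - 47)) = (-18/107 - 994)*(2973/4 + sqrt(-25030)) = -106376*(2973/4 + I*sqrt(25030))/107 = -79063962/107 - 106376*I*sqrt(25030)/107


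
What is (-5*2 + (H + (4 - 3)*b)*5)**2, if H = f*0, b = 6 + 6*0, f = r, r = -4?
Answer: 400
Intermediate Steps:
f = -4
b = 6 (b = 6 + 0 = 6)
H = 0 (H = -4*0 = 0)
(-5*2 + (H + (4 - 3)*b)*5)**2 = (-5*2 + (0 + (4 - 3)*6)*5)**2 = (-10 + (0 + 1*6)*5)**2 = (-10 + (0 + 6)*5)**2 = (-10 + 6*5)**2 = (-10 + 30)**2 = 20**2 = 400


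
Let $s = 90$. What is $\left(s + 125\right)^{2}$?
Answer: $46225$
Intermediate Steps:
$\left(s + 125\right)^{2} = \left(90 + 125\right)^{2} = 215^{2} = 46225$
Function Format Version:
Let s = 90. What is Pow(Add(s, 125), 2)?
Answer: 46225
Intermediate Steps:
Pow(Add(s, 125), 2) = Pow(Add(90, 125), 2) = Pow(215, 2) = 46225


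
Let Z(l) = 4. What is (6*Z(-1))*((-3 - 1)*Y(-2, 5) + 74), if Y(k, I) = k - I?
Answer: 2448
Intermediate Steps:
(6*Z(-1))*((-3 - 1)*Y(-2, 5) + 74) = (6*4)*((-3 - 1)*(-2 - 1*5) + 74) = 24*(-4*(-2 - 5) + 74) = 24*(-4*(-7) + 74) = 24*(28 + 74) = 24*102 = 2448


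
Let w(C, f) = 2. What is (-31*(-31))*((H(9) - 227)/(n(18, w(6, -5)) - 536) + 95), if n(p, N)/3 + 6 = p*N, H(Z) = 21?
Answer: 20457768/223 ≈ 91739.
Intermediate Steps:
n(p, N) = -18 + 3*N*p (n(p, N) = -18 + 3*(p*N) = -18 + 3*(N*p) = -18 + 3*N*p)
(-31*(-31))*((H(9) - 227)/(n(18, w(6, -5)) - 536) + 95) = (-31*(-31))*((21 - 227)/((-18 + 3*2*18) - 536) + 95) = 961*(-206/((-18 + 108) - 536) + 95) = 961*(-206/(90 - 536) + 95) = 961*(-206/(-446) + 95) = 961*(-206*(-1/446) + 95) = 961*(103/223 + 95) = 961*(21288/223) = 20457768/223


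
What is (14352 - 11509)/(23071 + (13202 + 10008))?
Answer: 2843/46281 ≈ 0.061429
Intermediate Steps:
(14352 - 11509)/(23071 + (13202 + 10008)) = 2843/(23071 + 23210) = 2843/46281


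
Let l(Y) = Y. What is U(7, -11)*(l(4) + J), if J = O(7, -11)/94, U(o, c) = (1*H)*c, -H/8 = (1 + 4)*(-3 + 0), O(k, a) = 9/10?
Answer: -248754/47 ≈ -5292.6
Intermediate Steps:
O(k, a) = 9/10 (O(k, a) = 9*(1/10) = 9/10)
H = 120 (H = -8*(1 + 4)*(-3 + 0) = -40*(-3) = -8*(-15) = 120)
U(o, c) = 120*c (U(o, c) = (1*120)*c = 120*c)
J = 9/940 (J = (9/10)/94 = (9/10)*(1/94) = 9/940 ≈ 0.0095745)
U(7, -11)*(l(4) + J) = (120*(-11))*(4 + 9/940) = -1320*3769/940 = -248754/47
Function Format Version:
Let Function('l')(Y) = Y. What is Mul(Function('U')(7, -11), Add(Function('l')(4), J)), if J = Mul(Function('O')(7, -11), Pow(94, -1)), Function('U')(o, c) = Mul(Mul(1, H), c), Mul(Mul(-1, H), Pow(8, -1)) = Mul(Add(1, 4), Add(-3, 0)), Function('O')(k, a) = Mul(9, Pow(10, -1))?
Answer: Rational(-248754, 47) ≈ -5292.6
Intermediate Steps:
Function('O')(k, a) = Rational(9, 10) (Function('O')(k, a) = Mul(9, Rational(1, 10)) = Rational(9, 10))
H = 120 (H = Mul(-8, Mul(Add(1, 4), Add(-3, 0))) = Mul(-8, Mul(5, -3)) = Mul(-8, -15) = 120)
Function('U')(o, c) = Mul(120, c) (Function('U')(o, c) = Mul(Mul(1, 120), c) = Mul(120, c))
J = Rational(9, 940) (J = Mul(Rational(9, 10), Pow(94, -1)) = Mul(Rational(9, 10), Rational(1, 94)) = Rational(9, 940) ≈ 0.0095745)
Mul(Function('U')(7, -11), Add(Function('l')(4), J)) = Mul(Mul(120, -11), Add(4, Rational(9, 940))) = Mul(-1320, Rational(3769, 940)) = Rational(-248754, 47)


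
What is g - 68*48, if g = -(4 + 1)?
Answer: -3269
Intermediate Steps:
g = -5 (g = -1*5 = -5)
g - 68*48 = -5 - 68*48 = -5 - 3264 = -3269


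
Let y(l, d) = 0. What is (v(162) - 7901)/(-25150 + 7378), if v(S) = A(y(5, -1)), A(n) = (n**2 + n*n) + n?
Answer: 7901/17772 ≈ 0.44458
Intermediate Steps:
A(n) = n + 2*n**2 (A(n) = (n**2 + n**2) + n = 2*n**2 + n = n + 2*n**2)
v(S) = 0 (v(S) = 0*(1 + 2*0) = 0*(1 + 0) = 0*1 = 0)
(v(162) - 7901)/(-25150 + 7378) = (0 - 7901)/(-25150 + 7378) = -7901/(-17772) = -7901*(-1/17772) = 7901/17772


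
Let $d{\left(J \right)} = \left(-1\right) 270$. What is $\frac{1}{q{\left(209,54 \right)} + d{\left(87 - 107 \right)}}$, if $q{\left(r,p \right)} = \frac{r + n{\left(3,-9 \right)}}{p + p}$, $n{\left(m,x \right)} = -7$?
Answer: $- \frac{54}{14479} \approx -0.0037295$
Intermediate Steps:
$d{\left(J \right)} = -270$
$q{\left(r,p \right)} = \frac{-7 + r}{2 p}$ ($q{\left(r,p \right)} = \frac{r - 7}{p + p} = \frac{-7 + r}{2 p}$)
$\frac{1}{q{\left(209,54 \right)} + d{\left(87 - 107 \right)}} = \frac{1}{\frac{-7 + 209}{2 \cdot 54} - 270} = \frac{1}{\frac{1}{2} \cdot \frac{1}{54} \cdot 202 - 270} = \frac{1}{\frac{101}{54} - 270} = \frac{1}{- \frac{14479}{54}} = - \frac{54}{14479}$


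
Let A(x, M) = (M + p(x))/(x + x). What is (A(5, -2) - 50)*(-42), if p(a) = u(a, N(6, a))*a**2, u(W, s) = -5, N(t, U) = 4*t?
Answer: 13167/5 ≈ 2633.4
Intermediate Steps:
p(a) = -5*a**2
A(x, M) = (M - 5*x**2)/(2*x) (A(x, M) = (M - 5*x**2)/(x + x) = (M - 5*x**2)/((2*x)) = (M - 5*x**2)*(1/(2*x)) = (M - 5*x**2)/(2*x))
(A(5, -2) - 50)*(-42) = ((1/2)*(-2 - 5*5**2)/5 - 50)*(-42) = ((1/2)*(1/5)*(-2 - 5*25) - 50)*(-42) = ((1/2)*(1/5)*(-2 - 125) - 50)*(-42) = ((1/2)*(1/5)*(-127) - 50)*(-42) = (-127/10 - 50)*(-42) = -627/10*(-42) = 13167/5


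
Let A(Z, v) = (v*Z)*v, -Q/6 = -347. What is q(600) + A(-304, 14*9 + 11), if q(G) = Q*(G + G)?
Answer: -3207376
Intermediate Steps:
Q = 2082 (Q = -6*(-347) = 2082)
A(Z, v) = Z*v² (A(Z, v) = (Z*v)*v = Z*v²)
q(G) = 4164*G (q(G) = 2082*(G + G) = 2082*(2*G) = 4164*G)
q(600) + A(-304, 14*9 + 11) = 4164*600 - 304*(14*9 + 11)² = 2498400 - 304*(126 + 11)² = 2498400 - 304*137² = 2498400 - 304*18769 = 2498400 - 5705776 = -3207376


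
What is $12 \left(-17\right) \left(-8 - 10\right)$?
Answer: $3672$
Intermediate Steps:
$12 \left(-17\right) \left(-8 - 10\right) = - 204 \left(-8 - 10\right) = \left(-204\right) \left(-18\right) = 3672$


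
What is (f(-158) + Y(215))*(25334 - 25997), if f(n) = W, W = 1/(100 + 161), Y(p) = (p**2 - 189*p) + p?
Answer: -334838426/87 ≈ -3.8487e+6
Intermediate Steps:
Y(p) = p**2 - 188*p
W = 1/261 ≈ 0.0038314
f(n) = 1/261
(f(-158) + Y(215))*(25334 - 25997) = (1/261 + 215*(-188 + 215))*(25334 - 25997) = (1/261 + 215*27)*(-663) = (1/261 + 5805)*(-663) = (1515106/261)*(-663) = -334838426/87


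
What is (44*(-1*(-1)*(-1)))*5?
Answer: -220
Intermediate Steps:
(44*(-1*(-1)*(-1)))*5 = (44*(1*(-1)))*5 = (44*(-1))*5 = -44*5 = -220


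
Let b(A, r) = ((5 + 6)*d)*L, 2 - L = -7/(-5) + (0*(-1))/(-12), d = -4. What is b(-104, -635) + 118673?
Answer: 593233/5 ≈ 1.1865e+5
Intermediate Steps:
L = 3/5 (L = 2 - (-7/(-5) + (0*(-1))/(-12)) = 2 - (-7*(-1/5) + 0*(-1/12)) = 2 - (7/5 + 0) = 2 - 1*7/5 = 2 - 7/5 = 3/5 ≈ 0.60000)
b(A, r) = -132/5 (b(A, r) = ((5 + 6)*(-4))*(3/5) = (11*(-4))*(3/5) = -44*3/5 = -132/5)
b(-104, -635) + 118673 = -132/5 + 118673 = 593233/5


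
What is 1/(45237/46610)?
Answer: 46610/45237 ≈ 1.0304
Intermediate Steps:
1/(45237/46610) = 46610/45237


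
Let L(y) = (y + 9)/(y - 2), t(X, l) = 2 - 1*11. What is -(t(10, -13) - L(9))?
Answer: 81/7 ≈ 11.571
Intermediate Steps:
t(X, l) = -9 (t(X, l) = 2 - 11 = -9)
L(y) = (9 + y)/(-2 + y)
-(t(10, -13) - L(9)) = -(-9 - (9 + 9)/(-2 + 9)) = -(-9 - 18/7) = -1*(-81/7) = 81/7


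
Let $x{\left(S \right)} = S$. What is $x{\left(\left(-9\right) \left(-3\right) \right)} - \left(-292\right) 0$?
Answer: $27$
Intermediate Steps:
$x{\left(\left(-9\right) \left(-3\right) \right)} - \left(-292\right) 0 = \left(-9\right) \left(-3\right) - \left(-292\right) 0 = 27 - 0 = 27 + 0 = 27$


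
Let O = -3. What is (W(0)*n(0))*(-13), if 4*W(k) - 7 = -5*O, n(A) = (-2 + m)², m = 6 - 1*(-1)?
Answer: -3575/2 ≈ -1787.5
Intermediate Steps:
m = 7 (m = 6 + 1 = 7)
n(A) = 25 (n(A) = (-2 + 7)² = 5² = 25)
W(k) = 11/2 (W(k) = 7/4 + (-5*(-3))/4 = 7/4 + (¼)*15 = 7/4 + 15/4 = 11/2)
(W(0)*n(0))*(-13) = ((11/2)*25)*(-13) = (275/2)*(-13) = -3575/2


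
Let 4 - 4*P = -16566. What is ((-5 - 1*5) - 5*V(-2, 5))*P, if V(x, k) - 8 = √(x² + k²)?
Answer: -207125 - 41425*√29/2 ≈ -3.1867e+5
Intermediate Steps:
P = 8285/2 (P = 1 - ¼*(-16566) = 1 + 8283/2 = 8285/2 ≈ 4142.5)
V(x, k) = 8 + √(k² + x²) (V(x, k) = 8 + √(x² + k²) = 8 + √(k² + x²))
((-5 - 1*5) - 5*V(-2, 5))*P = ((-5 - 1*5) - 5*(8 + √(5² + (-2)²)))*(8285/2) = ((-5 - 5) - 5*(8 + √(25 + 4)))*(8285/2) = (-10 - 5*(8 + √29))*(8285/2) = (-10 + (-40 - 5*√29))*(8285/2) = (-50 - 5*√29)*(8285/2) = -207125 - 41425*√29/2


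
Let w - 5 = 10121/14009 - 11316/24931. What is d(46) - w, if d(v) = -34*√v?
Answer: -1840092702/349258379 - 34*√46 ≈ -235.87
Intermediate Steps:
w = 1840092702/349258379 (w = 5 + (10121/14009 - 11316/24931) = 5 + 93800807/349258379 = 1840092702/349258379 ≈ 5.2686)
d(46) - w = -34*√46 - 1*1840092702/349258379 = -34*√46 - 1840092702/349258379 = -1840092702/349258379 - 34*√46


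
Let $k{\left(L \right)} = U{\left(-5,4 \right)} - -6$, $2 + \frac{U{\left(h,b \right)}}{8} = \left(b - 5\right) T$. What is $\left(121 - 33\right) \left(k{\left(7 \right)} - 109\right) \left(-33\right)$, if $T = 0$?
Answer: $345576$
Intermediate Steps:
$U{\left(h,b \right)} = -16$ ($U{\left(h,b \right)} = -16 + 8 \left(b - 5\right) 0 = -16 + 8 \left(-5 + b\right) 0 = -16 + 8 \cdot 0 = -16 + 0 = -16$)
$k{\left(L \right)} = -10$ ($k{\left(L \right)} = -16 - -6 = -16 + 6 = -10$)
$\left(121 - 33\right) \left(k{\left(7 \right)} - 109\right) \left(-33\right) = \left(121 - 33\right) \left(-10 - 109\right) \left(-33\right) = 88 \left(-119\right) \left(-33\right) = \left(-10472\right) \left(-33\right) = 345576$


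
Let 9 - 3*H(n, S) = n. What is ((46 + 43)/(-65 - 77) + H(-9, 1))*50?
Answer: 19075/71 ≈ 268.66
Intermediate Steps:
H(n, S) = 3 - n/3
((46 + 43)/(-65 - 77) + H(-9, 1))*50 = ((46 + 43)/(-65 - 77) + (3 - ⅓*(-9)))*50 = (89/(-142) + (3 + 3))*50 = (89*(-1/142) + 6)*50 = (-89/142 + 6)*50 = (763/142)*50 = 19075/71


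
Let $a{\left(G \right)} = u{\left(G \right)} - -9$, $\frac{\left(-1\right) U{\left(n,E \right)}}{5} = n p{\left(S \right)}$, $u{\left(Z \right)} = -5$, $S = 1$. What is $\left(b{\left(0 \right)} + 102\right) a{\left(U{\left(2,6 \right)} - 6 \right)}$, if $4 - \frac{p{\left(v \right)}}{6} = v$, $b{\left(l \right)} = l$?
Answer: $408$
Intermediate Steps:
$p{\left(v \right)} = 24 - 6 v$
$U{\left(n,E \right)} = - 90 n$ ($U{\left(n,E \right)} = - 5 n \left(24 - 6\right) = - 5 n 18 = - 5 \cdot 18 n = - 90 n$)
$a{\left(G \right)} = 4$ ($a{\left(G \right)} = -5 - -9 = -5 + 9 = 4$)
$\left(b{\left(0 \right)} + 102\right) a{\left(U{\left(2,6 \right)} - 6 \right)} = \left(0 + 102\right) 4 = 102 \cdot 4 = 408$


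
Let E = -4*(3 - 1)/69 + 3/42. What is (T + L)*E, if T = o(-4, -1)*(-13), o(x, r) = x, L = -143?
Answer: 559/138 ≈ 4.0507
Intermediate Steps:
E = -43/966 (E = -4*2*(1/69) + 3*(1/42) = -8*1/69 + 1/14 = -8/69 + 1/14 = -43/966 ≈ -0.044513)
T = 52 (T = -4*(-13) = 52)
(T + L)*E = (52 - 143)*(-43/966) = -91*(-43/966) = 559/138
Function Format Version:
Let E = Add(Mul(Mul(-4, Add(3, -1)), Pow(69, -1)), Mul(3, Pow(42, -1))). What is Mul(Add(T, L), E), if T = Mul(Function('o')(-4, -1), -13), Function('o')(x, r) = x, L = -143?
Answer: Rational(559, 138) ≈ 4.0507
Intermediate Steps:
E = Rational(-43, 966) (E = Add(Mul(Mul(-4, 2), Rational(1, 69)), Mul(3, Rational(1, 42))) = Add(Mul(-8, Rational(1, 69)), Rational(1, 14)) = Add(Rational(-8, 69), Rational(1, 14)) = Rational(-43, 966) ≈ -0.044513)
T = 52 (T = Mul(-4, -13) = 52)
Mul(Add(T, L), E) = Mul(Add(52, -143), Rational(-43, 966)) = Mul(-91, Rational(-43, 966)) = Rational(559, 138)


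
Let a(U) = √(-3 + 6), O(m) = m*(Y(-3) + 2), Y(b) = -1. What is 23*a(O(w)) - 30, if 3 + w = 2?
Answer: -30 + 23*√3 ≈ 9.8372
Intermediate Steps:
w = -1 (w = -3 + 2 = -1)
O(m) = m (O(m) = m*(-1 + 2) = m*1 = m)
a(U) = √3
23*a(O(w)) - 30 = 23*√3 - 30 = -30 + 23*√3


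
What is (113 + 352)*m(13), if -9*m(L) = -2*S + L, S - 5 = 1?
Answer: -155/3 ≈ -51.667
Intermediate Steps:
S = 6 (S = 5 + 1 = 6)
m(L) = 4/3 - L/9 (m(L) = -(-2*6 + L)/9 = -(-12 + L)/9 = 4/3 - L/9)
(113 + 352)*m(13) = (113 + 352)*(4/3 - 1/9*13) = 465*(4/3 - 13/9) = 465*(-1/9) = -155/3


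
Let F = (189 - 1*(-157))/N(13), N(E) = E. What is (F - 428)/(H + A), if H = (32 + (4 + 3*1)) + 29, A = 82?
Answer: -2609/975 ≈ -2.6759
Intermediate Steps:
H = 68 (H = (32 + (4 + 3)) + 29 = (32 + 7) + 29 = 39 + 29 = 68)
F = 346/13 (F = (189 - 1*(-157))/13 = (189 + 157)*(1/13) = 346*(1/13) = 346/13 ≈ 26.615)
(F - 428)/(H + A) = (346/13 - 428)/(68 + 82) = -5218/13/150 = -5218/13*1/150 = -2609/975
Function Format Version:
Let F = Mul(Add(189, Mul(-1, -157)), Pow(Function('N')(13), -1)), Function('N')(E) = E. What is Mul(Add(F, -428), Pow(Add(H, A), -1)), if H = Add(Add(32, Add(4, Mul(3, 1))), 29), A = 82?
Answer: Rational(-2609, 975) ≈ -2.6759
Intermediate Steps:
H = 68 (H = Add(Add(32, Add(4, 3)), 29) = Add(Add(32, 7), 29) = Add(39, 29) = 68)
F = Rational(346, 13) (F = Mul(Add(189, Mul(-1, -157)), Pow(13, -1)) = Mul(Add(189, 157), Rational(1, 13)) = Mul(346, Rational(1, 13)) = Rational(346, 13) ≈ 26.615)
Mul(Add(F, -428), Pow(Add(H, A), -1)) = Mul(Add(Rational(346, 13), -428), Pow(Add(68, 82), -1)) = Mul(Rational(-5218, 13), Pow(150, -1)) = Mul(Rational(-5218, 13), Rational(1, 150)) = Rational(-2609, 975)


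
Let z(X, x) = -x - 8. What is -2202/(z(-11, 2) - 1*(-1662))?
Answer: -1101/826 ≈ -1.3329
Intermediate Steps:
z(X, x) = -8 - x
-2202/(z(-11, 2) - 1*(-1662)) = -2202/((-8 - 1*2) - 1*(-1662)) = -2202/((-8 - 2) + 1662) = -2202/(-10 + 1662) = -2202/1652 = -2202*1/1652 = -1101/826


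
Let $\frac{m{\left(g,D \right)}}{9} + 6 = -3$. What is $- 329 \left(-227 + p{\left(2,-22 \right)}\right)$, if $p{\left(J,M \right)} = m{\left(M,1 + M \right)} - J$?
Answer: $101990$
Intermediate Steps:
$m{\left(g,D \right)} = -81$ ($m{\left(g,D \right)} = -54 + 9 \left(-3\right) = -54 - 27 = -81$)
$p{\left(J,M \right)} = -81 - J$
$- 329 \left(-227 + p{\left(2,-22 \right)}\right) = - 329 \left(-227 - 83\right) = \left(-329\right) \left(-310\right) = 101990$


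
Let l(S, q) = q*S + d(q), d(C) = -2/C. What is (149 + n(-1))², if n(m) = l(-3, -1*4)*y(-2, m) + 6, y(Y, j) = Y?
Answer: 16900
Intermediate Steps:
l(S, q) = -2/q + S*q (l(S, q) = q*S - 2/q = S*q - 2/q = -2/q + S*q)
n(m) = -19 (n(m) = (-2/((-1*4)) - (-3)*4)*(-2) + 6 = (-2/(-4) - 3*(-4))*(-2) + 6 = (-2*(-¼) + 12)*(-2) + 6 = (½ + 12)*(-2) + 6 = (25/2)*(-2) + 6 = -25 + 6 = -19)
(149 + n(-1))² = (149 - 19)² = 130² = 16900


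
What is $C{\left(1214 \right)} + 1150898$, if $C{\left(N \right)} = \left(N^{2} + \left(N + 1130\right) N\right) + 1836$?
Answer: $5472146$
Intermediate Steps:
$C{\left(N \right)} = 1836 + N^{2} + N \left(1130 + N\right)$ ($C{\left(N \right)} = \left(N^{2} + \left(1130 + N\right) N\right) + 1836 = \left(N^{2} + N \left(1130 + N\right)\right) + 1836 = 1836 + N^{2} + N \left(1130 + N\right)$)
$C{\left(1214 \right)} + 1150898 = \left(1836 + 2 \cdot 1214^{2} + 1130 \cdot 1214\right) + 1150898 = \left(1836 + 2 \cdot 1473796 + 1371820\right) + 1150898 = \left(1836 + 2947592 + 1371820\right) + 1150898 = 4321248 + 1150898 = 5472146$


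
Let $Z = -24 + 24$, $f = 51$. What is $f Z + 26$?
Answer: $26$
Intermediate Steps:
$Z = 0$
$f Z + 26 = 51 \cdot 0 + 26 = 0 + 26 = 26$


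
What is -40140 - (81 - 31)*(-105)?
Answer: -34890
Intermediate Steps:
-40140 - (81 - 31)*(-105) = -40140 - 50*(-105) = -40140 - 1*(-5250) = -40140 + 5250 = -34890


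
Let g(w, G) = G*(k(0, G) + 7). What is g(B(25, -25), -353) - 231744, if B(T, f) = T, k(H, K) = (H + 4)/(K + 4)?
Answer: -81739623/349 ≈ -2.3421e+5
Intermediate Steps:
k(H, K) = (4 + H)/(4 + K)
g(w, G) = G*(7 + 4/(4 + G)) (g(w, G) = G*((4 + 0)/(4 + G) + 7) = G*(4/(4 + G) + 7) = G*(7 + 4/(4 + G)))
g(B(25, -25), -353) - 231744 = -353*(32 + 7*(-353))/(4 - 353) - 231744 = -353*(32 - 2471)/(-349) - 231744 = -353*(-1/349)*(-2439) - 231744 = -860967/349 - 231744 = -81739623/349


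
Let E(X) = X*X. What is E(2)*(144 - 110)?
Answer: 136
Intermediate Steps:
E(X) = X**2
E(2)*(144 - 110) = 2**2*(144 - 110) = 4*34 = 136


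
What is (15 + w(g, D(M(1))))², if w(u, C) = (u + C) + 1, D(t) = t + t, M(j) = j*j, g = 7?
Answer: 625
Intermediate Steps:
M(j) = j²
D(t) = 2*t
w(u, C) = 1 + C + u (w(u, C) = (C + u) + 1 = 1 + C + u)
(15 + w(g, D(M(1))))² = (15 + (1 + 2*1² + 7))² = (15 + (1 + 2*1 + 7))² = (15 + (1 + 2 + 7))² = (15 + 10)² = 25² = 625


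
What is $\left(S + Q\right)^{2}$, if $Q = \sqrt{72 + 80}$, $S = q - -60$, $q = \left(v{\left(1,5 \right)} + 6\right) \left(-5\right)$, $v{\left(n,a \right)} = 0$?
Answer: $1052 + 120 \sqrt{38} \approx 1791.7$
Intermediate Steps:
$q = -30$ ($q = \left(0 + 6\right) \left(-5\right) = 6 \left(-5\right) = -30$)
$S = 30$ ($S = -30 - -60 = -30 + 60 = 30$)
$Q = 2 \sqrt{38}$ ($Q = \sqrt{152} = 2 \sqrt{38} \approx 12.329$)
$\left(S + Q\right)^{2} = \left(30 + 2 \sqrt{38}\right)^{2}$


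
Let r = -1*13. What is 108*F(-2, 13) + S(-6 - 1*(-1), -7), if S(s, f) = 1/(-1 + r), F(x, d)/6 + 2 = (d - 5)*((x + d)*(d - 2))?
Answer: 8763551/14 ≈ 6.2597e+5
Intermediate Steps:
r = -13
F(x, d) = -12 + 6*(-5 + d)*(-2 + d)*(d + x) (F(x, d) = -12 + 6*((d - 5)*((x + d)*(d - 2))) = -12 + 6*((-5 + d)*((d + x)*(-2 + d))) = -12 + 6*((-5 + d)*((-2 + d)*(d + x))) = -12 + 6*((-5 + d)*(-2 + d)*(d + x)) = -12 + 6*(-5 + d)*(-2 + d)*(d + x))
S(s, f) = -1/14 (S(s, f) = 1/(-1 - 13) = 1/(-14) = -1/14)
108*F(-2, 13) + S(-6 - 1*(-1), -7) = 108*(-12 - 42*13² + 6*13³ + 60*13 + 60*(-2) - 42*13*(-2) + 6*(-2)*13²) - 1/14 = 108*(-12 - 42*169 + 6*2197 + 780 - 120 + 1092 + 6*(-2)*169) - 1/14 = 108*(-12 - 7098 + 13182 + 780 - 120 + 1092 - 2028) - 1/14 = 108*5796 - 1/14 = 625968 - 1/14 = 8763551/14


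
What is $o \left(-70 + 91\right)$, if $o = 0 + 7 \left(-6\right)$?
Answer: $-882$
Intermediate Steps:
$o = -42$ ($o = 0 - 42 = -42$)
$o \left(-70 + 91\right) = - 42 \left(-70 + 91\right) = \left(-42\right) 21 = -882$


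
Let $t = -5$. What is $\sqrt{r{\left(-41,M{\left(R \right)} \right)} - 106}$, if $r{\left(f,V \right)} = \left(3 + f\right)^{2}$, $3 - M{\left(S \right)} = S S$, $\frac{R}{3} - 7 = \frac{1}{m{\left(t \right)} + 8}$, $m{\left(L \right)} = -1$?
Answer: $\sqrt{1338} \approx 36.579$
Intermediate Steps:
$R = \frac{150}{7}$ ($R = 21 + \frac{3}{-1 + 8} = 21 + \frac{3}{7} = \frac{150}{7} \approx 21.429$)
$M{\left(S \right)} = 3 - S^{2}$ ($M{\left(S \right)} = 3 - S S = 3 - S^{2}$)
$\sqrt{r{\left(-41,M{\left(R \right)} \right)} - 106} = \sqrt{\left(3 - 41\right)^{2} - 106} = \sqrt{\left(-38\right)^{2} - 106} = \sqrt{1444 - 106} = \sqrt{1338}$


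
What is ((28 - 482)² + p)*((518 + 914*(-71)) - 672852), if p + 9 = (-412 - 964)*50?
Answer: -101226564996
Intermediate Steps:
p = -68809 (p = -9 + (-412 - 964)*50 = -9 - 1376*50 = -9 - 68800 = -68809)
((28 - 482)² + p)*((518 + 914*(-71)) - 672852) = ((28 - 482)² - 68809)*((518 + 914*(-71)) - 672852) = ((-454)² - 68809)*((518 - 64894) - 672852) = (206116 - 68809)*(-64376 - 672852) = 137307*(-737228) = -101226564996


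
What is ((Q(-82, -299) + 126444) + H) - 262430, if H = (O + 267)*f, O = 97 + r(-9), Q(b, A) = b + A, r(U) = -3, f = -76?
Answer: -163803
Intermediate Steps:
Q(b, A) = A + b
O = 94 (O = 97 - 3 = 94)
H = -27436 (H = (94 + 267)*(-76) = 361*(-76) = -27436)
((Q(-82, -299) + 126444) + H) - 262430 = (((-299 - 82) + 126444) - 27436) - 262430 = ((-381 + 126444) - 27436) - 262430 = (126063 - 27436) - 262430 = 98627 - 262430 = -163803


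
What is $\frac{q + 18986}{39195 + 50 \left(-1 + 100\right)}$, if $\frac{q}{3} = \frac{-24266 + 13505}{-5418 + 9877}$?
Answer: $\frac{84626291}{196842555} \approx 0.42992$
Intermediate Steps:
$q = - \frac{32283}{4459}$ ($q = 3 \frac{-24266 + 13505}{-5418 + 9877} = 3 \left(- \frac{10761}{4459}\right) = - \frac{32283}{4459} \approx -7.24$)
$\frac{q + 18986}{39195 + 50 \left(-1 + 100\right)} = \frac{- \frac{32283}{4459} + 18986}{39195 + 50 \left(-1 + 100\right)} = \frac{84626291}{4459 \left(39195 + 50 \cdot 99\right)} = \frac{84626291}{4459 \left(39195 + 4950\right)} = \frac{84626291}{4459 \cdot 44145} = \frac{84626291}{4459} \cdot \frac{1}{44145} = \frac{84626291}{196842555}$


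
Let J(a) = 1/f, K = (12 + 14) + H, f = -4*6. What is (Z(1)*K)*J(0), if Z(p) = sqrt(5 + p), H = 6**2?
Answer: -31*sqrt(6)/12 ≈ -6.3279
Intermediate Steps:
H = 36
f = -24
K = 62 (K = (12 + 14) + 36 = 26 + 36 = 62)
J(a) = -1/24 (J(a) = 1/(-24) = -1/24)
(Z(1)*K)*J(0) = (sqrt(5 + 1)*62)*(-1/24) = (sqrt(6)*62)*(-1/24) = (62*sqrt(6))*(-1/24) = -31*sqrt(6)/12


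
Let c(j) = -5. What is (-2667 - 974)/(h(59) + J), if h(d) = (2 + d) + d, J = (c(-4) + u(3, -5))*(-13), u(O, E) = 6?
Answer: -3641/107 ≈ -34.028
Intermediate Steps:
J = -13 (J = (-5 + 6)*(-13) = 1*(-13) = -13)
h(d) = 2 + 2*d
(-2667 - 974)/(h(59) + J) = (-2667 - 974)/((2 + 2*59) - 13) = -3641/((2 + 118) - 13) = -3641/(120 - 13) = -3641/107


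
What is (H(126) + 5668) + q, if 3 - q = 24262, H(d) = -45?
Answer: -18636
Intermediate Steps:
q = -24259 (q = 3 - 1*24262 = 3 - 24262 = -24259)
(H(126) + 5668) + q = (-45 + 5668) - 24259 = 5623 - 24259 = -18636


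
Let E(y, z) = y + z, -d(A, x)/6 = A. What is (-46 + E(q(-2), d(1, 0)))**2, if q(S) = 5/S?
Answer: 11881/4 ≈ 2970.3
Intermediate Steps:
d(A, x) = -6*A
(-46 + E(q(-2), d(1, 0)))**2 = (-46 + (5/(-2) - 6*1))**2 = (-46 + (5*(-1/2) - 6))**2 = (-46 + (-5/2 - 6))**2 = (-46 - 17/2)**2 = (-109/2)**2 = 11881/4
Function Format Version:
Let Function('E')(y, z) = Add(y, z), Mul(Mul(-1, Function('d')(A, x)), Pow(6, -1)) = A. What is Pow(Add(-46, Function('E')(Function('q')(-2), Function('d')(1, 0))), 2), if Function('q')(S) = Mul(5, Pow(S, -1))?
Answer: Rational(11881, 4) ≈ 2970.3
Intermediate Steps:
Function('d')(A, x) = Mul(-6, A)
Pow(Add(-46, Function('E')(Function('q')(-2), Function('d')(1, 0))), 2) = Pow(Add(-46, Add(Mul(5, Pow(-2, -1)), Mul(-6, 1))), 2) = Pow(Add(-46, Add(Mul(5, Rational(-1, 2)), -6)), 2) = Pow(Add(-46, Add(Rational(-5, 2), -6)), 2) = Pow(Add(-46, Rational(-17, 2)), 2) = Pow(Rational(-109, 2), 2) = Rational(11881, 4)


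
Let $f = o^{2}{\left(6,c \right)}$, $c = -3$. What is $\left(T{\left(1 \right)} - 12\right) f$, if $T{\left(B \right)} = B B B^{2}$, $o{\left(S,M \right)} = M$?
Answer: $-99$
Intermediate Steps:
$T{\left(B \right)} = B^{4}$ ($T{\left(B \right)} = B B^{3} = B^{4}$)
$f = 9$ ($f = \left(-3\right)^{2} = 9$)
$\left(T{\left(1 \right)} - 12\right) f = \left(1^{4} - 12\right) 9 = \left(1 - 12\right) 9 = \left(-11\right) 9 = -99$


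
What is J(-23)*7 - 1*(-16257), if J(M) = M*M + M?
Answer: 19799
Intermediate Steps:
J(M) = M + M² (J(M) = M² + M = M + M²)
J(-23)*7 - 1*(-16257) = -23*(1 - 23)*7 - 1*(-16257) = -23*(-22)*7 + 16257 = 506*7 + 16257 = 3542 + 16257 = 19799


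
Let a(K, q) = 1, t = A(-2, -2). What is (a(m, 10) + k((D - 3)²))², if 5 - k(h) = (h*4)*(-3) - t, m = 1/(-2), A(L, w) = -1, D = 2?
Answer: 289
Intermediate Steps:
t = -1
m = -½ ≈ -0.50000
k(h) = 4 + 12*h (k(h) = 5 - ((h*4)*(-3) - 1*(-1)) = 5 - ((4*h)*(-3) + 1) = 5 - (-12*h + 1) = 5 - (1 - 12*h) = 5 + (-1 + 12*h) = 4 + 12*h)
(a(m, 10) + k((D - 3)²))² = (1 + (4 + 12*(2 - 3)²))² = (1 + (4 + 12*(-1)²))² = (1 + (4 + 12*1))² = (1 + (4 + 12))² = (1 + 16)² = 17² = 289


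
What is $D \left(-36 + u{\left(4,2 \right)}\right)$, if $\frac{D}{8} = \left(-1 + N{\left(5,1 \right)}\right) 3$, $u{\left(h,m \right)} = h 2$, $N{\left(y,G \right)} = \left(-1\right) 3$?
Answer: $2688$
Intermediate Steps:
$N{\left(y,G \right)} = -3$
$u{\left(h,m \right)} = 2 h$
$D = -96$ ($D = 8 \left(-1 - 3\right) 3 = 8 \left(\left(-4\right) 3\right) = 8 \left(-12\right) = -96$)
$D \left(-36 + u{\left(4,2 \right)}\right) = - 96 \left(-36 + 2 \cdot 4\right) = - 96 \left(-36 + 8\right) = \left(-96\right) \left(-28\right) = 2688$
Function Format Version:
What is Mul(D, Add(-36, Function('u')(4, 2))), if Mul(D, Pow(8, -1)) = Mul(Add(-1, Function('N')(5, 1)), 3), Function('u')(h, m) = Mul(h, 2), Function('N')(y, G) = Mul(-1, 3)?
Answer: 2688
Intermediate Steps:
Function('N')(y, G) = -3
Function('u')(h, m) = Mul(2, h)
D = -96 (D = Mul(8, Mul(Add(-1, -3), 3)) = Mul(8, Mul(-4, 3)) = Mul(8, -12) = -96)
Mul(D, Add(-36, Function('u')(4, 2))) = Mul(-96, Add(-36, Mul(2, 4))) = Mul(-96, Add(-36, 8)) = Mul(-96, -28) = 2688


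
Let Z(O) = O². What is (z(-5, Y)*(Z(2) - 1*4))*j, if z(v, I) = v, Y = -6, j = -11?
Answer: 0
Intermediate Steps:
(z(-5, Y)*(Z(2) - 1*4))*j = -5*(2² - 1*4)*(-11) = -5*(4 - 4)*(-11) = -5*0*(-11) = 0*(-11) = 0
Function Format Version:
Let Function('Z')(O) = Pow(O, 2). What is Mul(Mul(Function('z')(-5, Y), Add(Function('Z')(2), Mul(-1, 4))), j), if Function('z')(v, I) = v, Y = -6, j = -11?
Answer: 0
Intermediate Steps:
Mul(Mul(Function('z')(-5, Y), Add(Function('Z')(2), Mul(-1, 4))), j) = Mul(Mul(-5, Add(Pow(2, 2), Mul(-1, 4))), -11) = Mul(Mul(-5, Add(4, -4)), -11) = Mul(Mul(-5, 0), -11) = Mul(0, -11) = 0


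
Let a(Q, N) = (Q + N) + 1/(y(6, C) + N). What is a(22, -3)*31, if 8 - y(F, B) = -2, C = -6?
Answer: 4154/7 ≈ 593.43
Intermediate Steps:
y(F, B) = 10 (y(F, B) = 8 - 1*(-2) = 8 + 2 = 10)
a(Q, N) = N + Q + 1/(10 + N) (a(Q, N) = (Q + N) + 1/(10 + N) = (N + Q) + 1/(10 + N) = N + Q + 1/(10 + N))
a(22, -3)*31 = ((1 + (-3)² + 10*(-3) + 10*22 - 3*22)/(10 - 3))*31 = ((1 + 9 - 30 + 220 - 66)/7)*31 = ((⅐)*134)*31 = (134/7)*31 = 4154/7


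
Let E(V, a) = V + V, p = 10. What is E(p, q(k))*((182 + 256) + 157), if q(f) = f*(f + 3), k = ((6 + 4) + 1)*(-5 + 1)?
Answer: 11900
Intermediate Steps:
k = -44 (k = (10 + 1)*(-4) = 11*(-4) = -44)
q(f) = f*(3 + f)
E(V, a) = 2*V
E(p, q(k))*((182 + 256) + 157) = (2*10)*((182 + 256) + 157) = 20*(438 + 157) = 20*595 = 11900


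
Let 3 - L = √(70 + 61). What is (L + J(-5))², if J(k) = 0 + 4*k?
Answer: (17 + √131)² ≈ 809.15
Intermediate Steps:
L = 3 - √131 (L = 3 - √(70 + 61) = 3 - √131 ≈ -8.4455)
J(k) = 4*k
(L + J(-5))² = ((3 - √131) + 4*(-5))² = ((3 - √131) - 20)² = (-17 - √131)²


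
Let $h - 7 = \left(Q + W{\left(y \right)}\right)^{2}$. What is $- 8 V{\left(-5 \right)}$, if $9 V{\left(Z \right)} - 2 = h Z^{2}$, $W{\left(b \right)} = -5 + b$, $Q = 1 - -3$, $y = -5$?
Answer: $- \frac{2872}{3} \approx -957.33$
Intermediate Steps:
$Q = 4$ ($Q = 1 + 3 = 4$)
$h = 43$ ($h = 7 + \left(4 - 10\right)^{2} = 7 + \left(-6\right)^{2} = 7 + 36 = 43$)
$V{\left(Z \right)} = \frac{2}{9} + \frac{43 Z^{2}}{9}$
$- 8 V{\left(-5 \right)} = - 8 \left(\frac{2}{9} + \frac{43 \left(-5\right)^{2}}{9}\right) = - 8 \left(\frac{2}{9} + \frac{43}{9} \cdot 25\right) = - 8 \left(\frac{2}{9} + \frac{1075}{9}\right) = \left(-8\right) \frac{359}{3} = - \frac{2872}{3}$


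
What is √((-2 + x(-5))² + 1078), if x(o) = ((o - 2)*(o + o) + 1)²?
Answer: √25392599 ≈ 5039.1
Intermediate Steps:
x(o) = (1 + 2*o*(-2 + o))² (x(o) = ((-2 + o)*(2*o) + 1)² = (2*o*(-2 + o) + 1)² = (1 + 2*o*(-2 + o))²)
√((-2 + x(-5))² + 1078) = √((-2 + (1 - 4*(-5) + 2*(-5)²)²)² + 1078) = √((-2 + (1 + 20 + 2*25)²)² + 1078) = √((-2 + (1 + 20 + 50)²)² + 1078) = √((-2 + 71²)² + 1078) = √((-2 + 5041)² + 1078) = √(5039² + 1078) = √(25391521 + 1078) = √25392599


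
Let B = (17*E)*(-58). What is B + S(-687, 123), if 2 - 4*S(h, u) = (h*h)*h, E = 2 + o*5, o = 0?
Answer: 324234817/4 ≈ 8.1059e+7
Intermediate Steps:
E = 2 (E = 2 + 0*5 = 2 + 0 = 2)
S(h, u) = 1/2 - h**3/4 (S(h, u) = 1/2 - h*h*h/4 = 1/2 - h**2*h/4 = 1/2 - h**3/4)
B = -1972 (B = (17*2)*(-58) = 34*(-58) = -1972)
B + S(-687, 123) = -1972 + (1/2 - 1/4*(-687)**3) = -1972 + (1/2 - 1/4*(-324242703)) = -1972 + (1/2 + 324242703/4) = -1972 + 324242705/4 = 324234817/4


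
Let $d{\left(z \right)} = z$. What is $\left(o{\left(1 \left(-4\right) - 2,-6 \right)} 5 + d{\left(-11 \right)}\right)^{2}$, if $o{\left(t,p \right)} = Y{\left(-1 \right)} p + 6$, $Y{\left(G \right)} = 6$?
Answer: $25921$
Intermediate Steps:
$o{\left(t,p \right)} = 6 + 6 p$ ($o{\left(t,p \right)} = 6 p + 6 = 6 + 6 p$)
$\left(o{\left(1 \left(-4\right) - 2,-6 \right)} 5 + d{\left(-11 \right)}\right)^{2} = \left(\left(6 + 6 \left(-6\right)\right) 5 - 11\right)^{2} = \left(\left(6 - 36\right) 5 - 11\right)^{2} = \left(\left(-30\right) 5 - 11\right)^{2} = \left(-150 - 11\right)^{2} = \left(-161\right)^{2} = 25921$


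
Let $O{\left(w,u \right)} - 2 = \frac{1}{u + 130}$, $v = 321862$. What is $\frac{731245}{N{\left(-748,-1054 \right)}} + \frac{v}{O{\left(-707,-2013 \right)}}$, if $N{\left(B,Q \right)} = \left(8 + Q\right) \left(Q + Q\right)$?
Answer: $\frac{1336359210950753}{8301704520} \approx 1.6097 \cdot 10^{5}$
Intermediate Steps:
$O{\left(w,u \right)} = 2 + \frac{1}{130 + u}$ ($O{\left(w,u \right)} = 2 + \frac{1}{u + 130} = 2 + \frac{1}{130 + u}$)
$N{\left(B,Q \right)} = 2 Q \left(8 + Q\right)$ ($N{\left(B,Q \right)} = \left(8 + Q\right) 2 Q = 2 Q \left(8 + Q\right)$)
$\frac{731245}{N{\left(-748,-1054 \right)}} + \frac{v}{O{\left(-707,-2013 \right)}} = \frac{731245}{2 \left(-1054\right) \left(8 - 1054\right)} + \frac{321862}{\frac{1}{130 - 2013} \left(261 + 2 \left(-2013\right)\right)} = \frac{731245}{2 \left(-1054\right) \left(-1046\right)} + \frac{321862}{\frac{1}{-1883} \left(261 - 4026\right)} = \frac{731245}{2204968} + \frac{321862}{\left(- \frac{1}{1883}\right) \left(-3765\right)} = 731245 \cdot \frac{1}{2204968} + \frac{321862}{\frac{3765}{1883}} = \frac{731245}{2204968} + 321862 \cdot \frac{1883}{3765} = \frac{731245}{2204968} + \frac{606066146}{3765} = \frac{1336359210950753}{8301704520}$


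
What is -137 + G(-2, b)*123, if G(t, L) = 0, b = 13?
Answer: -137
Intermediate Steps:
-137 + G(-2, b)*123 = -137 + 0*123 = -137 + 0 = -137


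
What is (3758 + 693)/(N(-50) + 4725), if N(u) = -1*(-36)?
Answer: 4451/4761 ≈ 0.93489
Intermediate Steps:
N(u) = 36
(3758 + 693)/(N(-50) + 4725) = (3758 + 693)/(36 + 4725) = 4451/4761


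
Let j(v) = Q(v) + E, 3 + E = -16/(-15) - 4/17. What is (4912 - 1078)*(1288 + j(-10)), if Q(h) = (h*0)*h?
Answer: 419039586/85 ≈ 4.9299e+6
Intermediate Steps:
Q(h) = 0 (Q(h) = 0*h = 0)
E = -553/255 (E = -3 + (-16/(-15) - 4/17) = -3 + (-16*(-1/15) - 4*1/17) = -3 + (16/15 - 4/17) = -3 + 212/255 = -553/255 ≈ -2.1686)
j(v) = -553/255 (j(v) = 0 - 553/255 = -553/255)
(4912 - 1078)*(1288 + j(-10)) = (4912 - 1078)*(1288 - 553/255) = 3834*(327887/255) = 419039586/85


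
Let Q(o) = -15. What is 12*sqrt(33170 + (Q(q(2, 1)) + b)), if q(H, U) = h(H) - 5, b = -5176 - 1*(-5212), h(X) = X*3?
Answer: 12*sqrt(33191) ≈ 2186.2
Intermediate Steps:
h(X) = 3*X
b = 36 (b = -5176 + 5212 = 36)
q(H, U) = -5 + 3*H (q(H, U) = 3*H - 5 = -5 + 3*H)
12*sqrt(33170 + (Q(q(2, 1)) + b)) = 12*sqrt(33170 + (-15 + 36)) = 12*sqrt(33170 + 21) = 12*sqrt(33191)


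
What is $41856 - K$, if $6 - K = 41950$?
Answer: $83800$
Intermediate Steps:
$K = -41944$ ($K = 6 - 41950 = -41944$)
$41856 - K = 41856 - -41944 = 41856 + 41944 = 83800$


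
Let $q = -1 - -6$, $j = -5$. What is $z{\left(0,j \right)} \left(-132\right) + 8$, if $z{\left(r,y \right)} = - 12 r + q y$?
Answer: $3308$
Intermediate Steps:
$q = 5$ ($q = -1 + 6 = 5$)
$z{\left(r,y \right)} = - 12 r + 5 y$
$z{\left(0,j \right)} \left(-132\right) + 8 = \left(\left(-12\right) 0 + 5 \left(-5\right)\right) \left(-132\right) + 8 = \left(0 - 25\right) \left(-132\right) + 8 = \left(-25\right) \left(-132\right) + 8 = 3300 + 8 = 3308$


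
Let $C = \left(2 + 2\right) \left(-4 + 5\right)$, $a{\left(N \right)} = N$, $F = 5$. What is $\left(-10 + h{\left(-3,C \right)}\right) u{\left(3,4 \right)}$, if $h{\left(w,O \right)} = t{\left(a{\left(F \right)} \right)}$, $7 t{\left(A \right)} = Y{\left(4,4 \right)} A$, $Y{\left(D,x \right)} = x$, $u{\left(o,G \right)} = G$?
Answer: $- \frac{200}{7} \approx -28.571$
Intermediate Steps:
$C = 4$ ($C = 4 \cdot 1 = 4$)
$t{\left(A \right)} = \frac{4 A}{7}$
$h{\left(w,O \right)} = \frac{20}{7}$ ($h{\left(w,O \right)} = \frac{4}{7} \cdot 5 = \frac{20}{7}$)
$\left(-10 + h{\left(-3,C \right)}\right) u{\left(3,4 \right)} = \left(-10 + \frac{20}{7}\right) 4 = \left(- \frac{50}{7}\right) 4 = - \frac{200}{7}$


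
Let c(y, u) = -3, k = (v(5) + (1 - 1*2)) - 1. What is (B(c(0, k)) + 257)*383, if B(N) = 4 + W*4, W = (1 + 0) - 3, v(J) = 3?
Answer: 96899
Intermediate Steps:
k = 1 (k = (3 + (1 - 1*2)) - 1 = (3 + (1 - 2)) - 1 = (3 - 1) - 1 = 2 - 1 = 1)
W = -2 (W = 1 - 3 = -2)
B(N) = -4 (B(N) = 4 - 2*4 = 4 - 8 = -4)
(B(c(0, k)) + 257)*383 = (-4 + 257)*383 = 253*383 = 96899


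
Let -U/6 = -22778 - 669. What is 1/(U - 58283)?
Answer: 1/82399 ≈ 1.2136e-5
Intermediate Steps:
U = 140682 (U = -6*(-22778 - 669) = -6*(-23447) = 140682)
1/(U - 58283) = 1/(140682 - 58283) = 1/82399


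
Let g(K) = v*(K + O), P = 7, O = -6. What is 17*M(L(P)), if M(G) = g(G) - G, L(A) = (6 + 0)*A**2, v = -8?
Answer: -44166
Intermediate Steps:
g(K) = 48 - 8*K (g(K) = -8*(K - 6) = -8*(-6 + K) = 48 - 8*K)
L(A) = 6*A**2
M(G) = 48 - 9*G (M(G) = (48 - 8*G) - G = 48 - 9*G)
17*M(L(P)) = 17*(48 - 54*7**2) = 17*(48 - 54*49) = 17*(48 - 9*294) = 17*(48 - 2646) = 17*(-2598) = -44166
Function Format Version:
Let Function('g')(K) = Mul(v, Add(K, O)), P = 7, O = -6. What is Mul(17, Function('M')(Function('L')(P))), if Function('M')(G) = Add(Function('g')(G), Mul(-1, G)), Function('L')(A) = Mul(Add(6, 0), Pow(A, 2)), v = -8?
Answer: -44166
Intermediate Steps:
Function('g')(K) = Add(48, Mul(-8, K)) (Function('g')(K) = Mul(-8, Add(K, -6)) = Mul(-8, Add(-6, K)) = Add(48, Mul(-8, K)))
Function('L')(A) = Mul(6, Pow(A, 2))
Function('M')(G) = Add(48, Mul(-9, G)) (Function('M')(G) = Add(Add(48, Mul(-8, G)), Mul(-1, G)) = Add(48, Mul(-9, G)))
Mul(17, Function('M')(Function('L')(P))) = Mul(17, Add(48, Mul(-9, Mul(6, Pow(7, 2))))) = Mul(17, Add(48, Mul(-9, Mul(6, 49)))) = Mul(17, Add(48, Mul(-9, 294))) = Mul(17, Add(48, -2646)) = Mul(17, -2598) = -44166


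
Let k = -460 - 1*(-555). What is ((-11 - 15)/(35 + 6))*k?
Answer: -2470/41 ≈ -60.244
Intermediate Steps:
k = 95 (k = -460 + 555 = 95)
((-11 - 15)/(35 + 6))*k = ((-11 - 15)/(35 + 6))*95 = -26/41*95 = -2470/41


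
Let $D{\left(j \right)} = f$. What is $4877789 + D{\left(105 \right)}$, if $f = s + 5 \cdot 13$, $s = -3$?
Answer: $4877851$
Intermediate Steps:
$f = 62$ ($f = -3 + 5 \cdot 13 = -3 + 65 = 62$)
$D{\left(j \right)} = 62$
$4877789 + D{\left(105 \right)} = 4877789 + 62 = 4877851$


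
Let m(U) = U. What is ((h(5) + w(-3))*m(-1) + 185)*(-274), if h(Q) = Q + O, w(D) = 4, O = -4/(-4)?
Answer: -47950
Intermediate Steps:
O = 1 (O = -4*(-1/4) = 1)
h(Q) = 1 + Q (h(Q) = Q + 1 = 1 + Q)
((h(5) + w(-3))*m(-1) + 185)*(-274) = (((1 + 5) + 4)*(-1) + 185)*(-274) = ((6 + 4)*(-1) + 185)*(-274) = (10*(-1) + 185)*(-274) = (-10 + 185)*(-274) = 175*(-274) = -47950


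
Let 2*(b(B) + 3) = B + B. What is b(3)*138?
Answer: 0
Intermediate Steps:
b(B) = -3 + B (b(B) = -3 + (B + B)/2 = -3 + (2*B)/2 = -3 + B)
b(3)*138 = (-3 + 3)*138 = 0*138 = 0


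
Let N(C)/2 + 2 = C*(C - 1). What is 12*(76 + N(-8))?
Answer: 2592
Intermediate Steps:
N(C) = -4 + 2*C*(-1 + C) (N(C) = -4 + 2*(C*(C - 1)) = -4 + 2*(C*(-1 + C)) = -4 + 2*C*(-1 + C))
12*(76 + N(-8)) = 12*(76 + (-4 - 2*(-8) + 2*(-8)**2)) = 12*(76 + (-4 + 16 + 2*64)) = 12*(76 + (-4 + 16 + 128)) = 12*(76 + 140) = 12*216 = 2592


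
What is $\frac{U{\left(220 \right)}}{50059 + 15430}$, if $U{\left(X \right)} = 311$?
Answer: $\frac{311}{65489} \approx 0.0047489$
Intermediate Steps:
$\frac{U{\left(220 \right)}}{50059 + 15430} = \frac{311}{50059 + 15430} = \frac{311}{65489}$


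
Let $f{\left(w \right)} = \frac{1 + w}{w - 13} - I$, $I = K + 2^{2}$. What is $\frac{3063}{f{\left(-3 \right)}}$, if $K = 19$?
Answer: $- \frac{8168}{61} \approx -133.9$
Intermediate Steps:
$I = 23$ ($I = 19 + 2^{2} = 19 + 4 = 23$)
$f{\left(w \right)} = -23 + \frac{1 + w}{-13 + w}$ ($f{\left(w \right)} = \frac{1 + w}{w - 13} - 23 = \frac{1 + w}{-13 + w} - 23 = -23 + \frac{1 + w}{-13 + w}$)
$\frac{3063}{f{\left(-3 \right)}} = \frac{3063}{2 \frac{1}{-13 - 3} \left(150 - -33\right)} = \frac{3063}{2 \frac{1}{-16} \left(150 + 33\right)} = \frac{3063}{2 \left(- \frac{1}{16}\right) 183} = \frac{3063}{- \frac{183}{8}} = 3063 \left(- \frac{8}{183}\right) = - \frac{8168}{61}$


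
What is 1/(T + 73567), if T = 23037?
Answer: 1/96604 ≈ 1.0352e-5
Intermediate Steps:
1/(T + 73567) = 1/(23037 + 73567) = 1/96604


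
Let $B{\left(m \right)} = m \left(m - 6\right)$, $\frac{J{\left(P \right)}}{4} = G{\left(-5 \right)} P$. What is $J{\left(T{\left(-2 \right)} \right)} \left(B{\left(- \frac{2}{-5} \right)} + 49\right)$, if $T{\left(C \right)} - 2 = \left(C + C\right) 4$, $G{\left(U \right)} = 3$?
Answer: $- \frac{196392}{25} \approx -7855.7$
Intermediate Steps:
$T{\left(C \right)} = 2 + 8 C$ ($T{\left(C \right)} = 2 + \left(C + C\right) 4 = 2 + 2 C 4 = 2 + 8 C$)
$J{\left(P \right)} = 12 P$ ($J{\left(P \right)} = 4 \cdot 3 P = 12 P$)
$B{\left(m \right)} = m \left(-6 + m\right)$
$J{\left(T{\left(-2 \right)} \right)} \left(B{\left(- \frac{2}{-5} \right)} + 49\right) = 12 \left(2 + 8 \left(-2\right)\right) \left(- \frac{2}{-5} \left(-6 - \frac{2}{-5}\right) + 49\right) = 12 \left(2 - 16\right) \left(\left(-2\right) \left(- \frac{1}{5}\right) \left(-6 - - \frac{2}{5}\right) + 49\right) = 12 \left(-14\right) \left(\frac{2 \left(-6 + \frac{2}{5}\right)}{5} + 49\right) = - 168 \left(\frac{2}{5} \left(- \frac{28}{5}\right) + 49\right) = - 168 \left(- \frac{56}{25} + 49\right) = \left(-168\right) \frac{1169}{25} = - \frac{196392}{25}$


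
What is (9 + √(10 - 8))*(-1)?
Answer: -9 - √2 ≈ -10.414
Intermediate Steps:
(9 + √(10 - 8))*(-1) = (9 + √2)*(-1) = -9 - √2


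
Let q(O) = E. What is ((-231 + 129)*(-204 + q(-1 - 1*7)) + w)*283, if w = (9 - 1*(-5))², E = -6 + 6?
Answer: 5944132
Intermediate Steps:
E = 0
q(O) = 0
w = 196 (w = (9 + 5)² = 14² = 196)
((-231 + 129)*(-204 + q(-1 - 1*7)) + w)*283 = ((-231 + 129)*(-204 + 0) + 196)*283 = (-102*(-204) + 196)*283 = (20808 + 196)*283 = 21004*283 = 5944132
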